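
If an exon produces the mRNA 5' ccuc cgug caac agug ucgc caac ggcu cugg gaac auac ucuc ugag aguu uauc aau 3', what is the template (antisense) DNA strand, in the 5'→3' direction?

Replace U with T to get the coding DNA strand: CCTCCGTGCAACAGTGTCGCCAACGGCTCTGGGAACATACTCTCTGAGAGTTTATCAAT. The template strand is its reverse complement (complement GGAGGCACGTTGTCACAGCGGTTGCCGAGACCCTTGTATGAGAGACTCTCAAATAGTTA, then reverse).

5'-ATTGATAAACTCTCAGAGAGTATGTTCCCAGAGCCGTTGGCGACACTGTTGCACGGAGG-3'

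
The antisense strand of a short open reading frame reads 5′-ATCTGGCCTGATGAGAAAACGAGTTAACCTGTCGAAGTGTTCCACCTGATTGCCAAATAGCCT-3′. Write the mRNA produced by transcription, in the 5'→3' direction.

The mRNA has the sequence of the coding strand (reverse complement of the template) with T→U. Reverse complement of ATCTGGCCTGATGAGAAAACGAGTTAACCTGTCGAAGTGTTCCACCTGATTGCCAAATAGCCT is AGGCTATTTGGCAATCAGGTGGAACACTTCGACAGGTTAACTCGTTTTCTCATCAGGCCAGAT; then T→U.

5'-AGGCUAUUUGGCAAUCAGGUGGAACACUUCGACAGGUUAACUCGUUUUCUCAUCAGGCCAGAU-3'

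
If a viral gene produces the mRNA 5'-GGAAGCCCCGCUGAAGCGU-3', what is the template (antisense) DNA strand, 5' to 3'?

5′-ACGCTTCAGCGGGGCTTCC-3′

Replace U with T to get the coding DNA strand: GGAAGCCCCGCTGAAGCGT. The template strand is its reverse complement (complement CCTTCGGGGCGACTTCGCA, then reverse).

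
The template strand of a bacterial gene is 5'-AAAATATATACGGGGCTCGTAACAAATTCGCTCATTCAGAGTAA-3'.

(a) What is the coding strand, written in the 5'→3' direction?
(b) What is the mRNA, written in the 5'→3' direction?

(a) The coding strand is the reverse complement of the template: complement TTTTATATATGCCCCGAGCATTGTTTAAGCGAGTAAGTCTCATT, then reverse.
(b) mRNA has the coding-strand sequence with T→U.

(a) 5'-TTACTCTGAATGAGCGAATTTGTTACGAGCCCCGTATATATTTT-3'
(b) 5′-UUACUCUGAAUGAGCGAAUUUGUUACGAGCCCCGUAUAUAUUUU-3′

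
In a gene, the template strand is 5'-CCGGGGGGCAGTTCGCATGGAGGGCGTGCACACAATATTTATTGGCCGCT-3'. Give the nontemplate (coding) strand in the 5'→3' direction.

The coding strand is complementary and antiparallel to the template: take the complement (A↔T, G↔C) and reverse.

5'-AGCGGCCAATAAATATTGTGTGCACGCCCTCCATGCGAACTGCCCCCCGG-3'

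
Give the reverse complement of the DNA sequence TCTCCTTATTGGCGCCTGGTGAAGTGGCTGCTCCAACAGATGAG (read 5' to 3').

Reading the sequence 3'→5' and pairing each base (A↔T, G↔C) gives the reverse complement directly.

5'-CTCATCTGTTGGAGCAGCCACTTCACCAGGCGCCAATAAGGAGA-3'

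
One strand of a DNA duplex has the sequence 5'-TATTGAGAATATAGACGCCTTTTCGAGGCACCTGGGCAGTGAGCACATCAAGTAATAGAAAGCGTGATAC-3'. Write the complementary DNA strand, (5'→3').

5'-GTATCACGCTTTCTATTACTTGATGTGCTCACTGCCCAGGTGCCTCGAAAAGGCGTCTATATTCTCAATA-3'

Pairing A↔T and G↔C gives ATAACTCTTATATCTGCGGAAAAGCTCCGTGGACCCGTCACTCGTGTAGTTCATTATCTTTCGCACTATG, running 3'→5'. Reverse for the 5'→3' convention.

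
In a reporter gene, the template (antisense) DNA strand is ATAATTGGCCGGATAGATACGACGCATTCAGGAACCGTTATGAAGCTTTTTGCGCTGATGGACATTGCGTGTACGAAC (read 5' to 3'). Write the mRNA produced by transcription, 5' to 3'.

RNA polymerase reads the template 3'→5' and synthesizes mRNA 5'→3' by base-pairing (A→U, T→A, G↔C). The complement of the template is TATTAACCGGCCTATCTATGCTGCGTAAGTCCTTGGCAATACTTCGAAAAACGCGACTACCTGTAACGCACATGCTTG; antiparallel, so 5'→3' the coding strand is GTTCGTACACGCAATGTCCATCAGCGCAAAAAGCTTCATAACGGTTCCTGAATGCGTCGTATCTATCCGGCCAATTAT. Replace T with U for the mRNA.

5'-GUUCGUACACGCAAUGUCCAUCAGCGCAAAAAGCUUCAUAACGGUUCCUGAAUGCGUCGUAUCUAUCCGGCCAAUUAU-3'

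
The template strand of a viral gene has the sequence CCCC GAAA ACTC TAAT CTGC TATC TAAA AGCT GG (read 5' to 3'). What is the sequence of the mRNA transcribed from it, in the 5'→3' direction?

The mRNA has the sequence of the coding strand (reverse complement of the template) with T→U. Reverse complement of CCCCGAAAACTCTAATCTGCTATCTAAAAGCTGG is CCAGCTTTTAGATAGCAGATTAGAGTTTTCGGGG; then T→U.

5'-CCAGCUUUUAGAUAGCAGAUUAGAGUUUUCGGGG-3'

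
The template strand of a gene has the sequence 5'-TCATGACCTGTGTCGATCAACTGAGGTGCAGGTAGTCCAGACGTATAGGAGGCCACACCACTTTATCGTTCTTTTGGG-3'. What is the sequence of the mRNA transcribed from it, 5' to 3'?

The mRNA has the sequence of the coding strand (reverse complement of the template) with T→U. Reverse complement of TCATGACCTGTGTCGATCAACTGAGGTGCAGGTAGTCCAGACGTATAGGAGGCCACACCACTTTATCGTTCTTTTGGG is CCCAAAAGAACGATAAAGTGGTGTGGCCTCCTATACGTCTGGACTACCTGCACCTCAGTTGATCGACACAGGTCATGA; then T→U.

5'-CCCAAAAGAACGAUAAAGUGGUGUGGCCUCCUAUACGUCUGGACUACCUGCACCUCAGUUGAUCGACACAGGUCAUGA-3'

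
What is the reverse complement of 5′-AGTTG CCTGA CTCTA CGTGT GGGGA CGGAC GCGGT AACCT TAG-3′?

5'-CTAAGGTTACCGCGTCCGTCCCCACACGTAGAGTCAGGCAACT-3'

Reading the sequence 3'→5' and pairing each base (A↔T, G↔C) gives the reverse complement directly.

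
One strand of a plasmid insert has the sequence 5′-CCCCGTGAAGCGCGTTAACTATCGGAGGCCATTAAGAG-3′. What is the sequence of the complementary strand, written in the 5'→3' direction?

5'-CTCTTAATGGCCTCCGATAGTTAACGCGCTTCACGGGG-3'

Pairing A↔T and G↔C gives GGGGCACTTCGCGCAATTGATAGCCTCCGGTAATTCTC, running 3'→5'. Reverse for the 5'→3' convention.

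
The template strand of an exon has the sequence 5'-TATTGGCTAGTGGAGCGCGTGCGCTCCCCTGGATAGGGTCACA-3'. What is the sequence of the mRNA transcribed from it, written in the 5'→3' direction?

5'-UGUGACCCUAUCCAGGGGAGCGCACGCGCUCCACUAGCCAAUA-3'

The mRNA has the sequence of the coding strand (reverse complement of the template) with T→U. Reverse complement of TATTGGCTAGTGGAGCGCGTGCGCTCCCCTGGATAGGGTCACA is TGTGACCCTATCCAGGGGAGCGCACGCGCTCCACTAGCCAATA; then T→U.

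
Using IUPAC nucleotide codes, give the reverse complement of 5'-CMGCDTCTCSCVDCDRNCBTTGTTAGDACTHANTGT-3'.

Standard pairs A↔T, G↔C; ambiguity codes pair R↔Y, M↔K, S↔S, B↔V, D↔H, N↔N. Complement (GKCGHAGAGSGBHGHYNGVAACAATCHTGADTNACA), then reverse for 5'→3'.

5'-ACANTDAGTHCTAACAAVGNYHGHBGSGAGAHGCKG-3'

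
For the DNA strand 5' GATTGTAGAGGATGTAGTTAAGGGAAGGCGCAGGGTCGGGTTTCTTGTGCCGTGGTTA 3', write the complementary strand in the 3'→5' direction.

Base-pairing A↔T, G↔C gives the complement. The complementary strand is antiparallel, so paired with a 5'→3' strand it runs 3'→5'.

3'-CTAACATCTCCTACATCAATTCCCTTCCGCGTCCCAGCCCAAAGAACACGGCACCAAT-5'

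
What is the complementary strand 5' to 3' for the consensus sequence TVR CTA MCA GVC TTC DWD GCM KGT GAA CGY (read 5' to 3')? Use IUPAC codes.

Standard pairs A↔T, G↔C; ambiguity codes pair R↔Y, M↔K, W↔W, D↔H, V↔B. Complement (ABYGATKGTCBGAAGHWHCGKMCACTTGCR), then reverse for 5'→3'.

5'-RCGTTCACMKGCHWHGAAGBCTGKTAGYBA-3'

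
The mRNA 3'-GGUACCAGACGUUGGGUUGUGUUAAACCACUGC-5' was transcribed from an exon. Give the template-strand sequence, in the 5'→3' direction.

Written 5'→3' the mRNA is CGUCACCAAAUUGUGUUGGGUUGCAGACCAUGG, so the coding DNA strand is CGTCACCAAATTGTGTTGGGTTGCAGACCATGG. The template is its reverse complement.

5'-CCATGGTCTGCAACCCAACACAATTTGGTGACG-3'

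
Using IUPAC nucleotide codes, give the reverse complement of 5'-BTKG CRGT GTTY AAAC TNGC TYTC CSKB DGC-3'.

5′-GCHVMSGGARAGCNAGTTTRAACACYGCMAV-3′

Standard pairs A↔T, G↔C; ambiguity codes pair R↔Y, K↔M, S↔S, B↔V, D↔H, N↔N. Complement (VAMCGYCACAARTTTGANCGARAGGSMVHCG), then reverse for 5'→3'.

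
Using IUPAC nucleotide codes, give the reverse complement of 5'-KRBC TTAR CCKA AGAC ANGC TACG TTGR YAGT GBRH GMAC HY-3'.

5'-RDGTKCDYVCACTRYCAACGTAGCNTGTCTTMGGYTAAGVYM-3'

Standard pairs A↔T, G↔C; ambiguity codes pair R↔Y, M↔K, B↔V, H↔D, N↔N. Complement (MYVGAATYGGMTTCTGTNCGATGCAACYRTCACVYDCKTGDR), then reverse for 5'→3'.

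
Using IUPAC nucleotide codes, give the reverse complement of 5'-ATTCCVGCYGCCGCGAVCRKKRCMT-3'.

Standard pairs A↔T, G↔C; ambiguity codes pair R↔Y, M↔K, V↔B. Complement (TAAGGBCGRCGGCGCTBGYMMYGKA), then reverse for 5'→3'.

5'-AKGYMMYGBTCGCGGCRGCBGGAAT-3'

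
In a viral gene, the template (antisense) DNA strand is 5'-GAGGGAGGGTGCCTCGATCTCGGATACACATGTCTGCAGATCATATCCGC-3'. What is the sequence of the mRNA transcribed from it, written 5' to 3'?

5'-GCGGAUAUGAUCUGCAGACAUGUGUAUCCGAGAUCGAGGCACCCUCCCUC-3'

RNA polymerase reads the template 3'→5' and synthesizes mRNA 5'→3' by base-pairing (A→U, T→A, G↔C). The complement of the template is CTCCCTCCCACGGAGCTAGAGCCTATGTGTACAGACGTCTAGTATAGGCG; antiparallel, so 5'→3' the coding strand is GCGGATATGATCTGCAGACATGTGTATCCGAGATCGAGGCACCCTCCCTC. Replace T with U for the mRNA.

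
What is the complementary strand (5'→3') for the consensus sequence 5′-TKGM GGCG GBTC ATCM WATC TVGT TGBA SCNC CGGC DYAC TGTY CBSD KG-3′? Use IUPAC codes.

5′-CMHSVGRACAGTRHGCCGGNGSTVCAACBAGATWKGATGAVCCGCCKCMA-3′

Standard pairs A↔T, G↔C; ambiguity codes pair Y↔R, M↔K, W↔W, S↔S, B↔V, D↔H, N↔N. Complement (AMCKCCGCCVAGTAGKWTAGABCAACVTSGNGGCCGHRTGACARGVSHMC), then reverse for 5'→3'.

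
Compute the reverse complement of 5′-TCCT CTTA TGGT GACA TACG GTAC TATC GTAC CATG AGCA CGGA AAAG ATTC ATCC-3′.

5'-GGATGAATCTTTTCCGTGCTCATGGTACGATAGTACCGTATGTCACCATAAGAGGA-3'

Complement each base (A↔T, G↔C): AGGAGAATACCACTGTATGCCATGATAGCATGGTACTCGTGCCTTTTCTAAGTAGG. Then reverse.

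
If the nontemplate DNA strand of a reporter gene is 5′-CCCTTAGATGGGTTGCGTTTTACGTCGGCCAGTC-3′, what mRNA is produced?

5′-CCCUUAGAUGGGUUGCGUUUUACGUCGGCCAGUC-3′

The mRNA is synthesized from the template strand, so it matches the coding strand with T replaced by U.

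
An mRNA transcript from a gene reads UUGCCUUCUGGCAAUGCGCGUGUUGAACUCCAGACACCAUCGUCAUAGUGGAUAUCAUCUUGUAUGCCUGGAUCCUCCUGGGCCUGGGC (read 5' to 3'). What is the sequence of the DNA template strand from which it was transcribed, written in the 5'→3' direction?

5'-GCCCAGGCCCAGGAGGATCCAGGCATACAAGATGATATCCACTATGACGATGGTGTCTGGAGTTCAACACGCGCATTGCCAGAAGGCAA-3'

Replace U with T to get the coding DNA strand: TTGCCTTCTGGCAATGCGCGTGTTGAACTCCAGACACCATCGTCATAGTGGATATCATCTTGTATGCCTGGATCCTCCTGGGCCTGGGC. The template strand is its reverse complement (complement AACGGAAGACCGTTACGCGCACAACTTGAGGTCTGTGGTAGCAGTATCACCTATAGTAGAACATACGGACCTAGGAGGACCCGGACCCG, then reverse).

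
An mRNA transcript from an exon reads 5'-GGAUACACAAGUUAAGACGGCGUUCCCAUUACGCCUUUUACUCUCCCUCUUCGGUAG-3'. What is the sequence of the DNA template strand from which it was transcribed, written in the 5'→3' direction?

Replace U with T to get the coding DNA strand: GGATACACAAGTTAAGACGGCGTTCCCATTACGCCTTTTACTCTCCCTCTTCGGTAG. The template strand is its reverse complement (complement CCTATGTGTTCAATTCTGCCGCAAGGGTAATGCGGAAAATGAGAGGGAGAAGCCATC, then reverse).

5'-CTACCGAAGAGGGAGAGTAAAAGGCGTAATGGGAACGCCGTCTTAACTTGTGTATCC-3'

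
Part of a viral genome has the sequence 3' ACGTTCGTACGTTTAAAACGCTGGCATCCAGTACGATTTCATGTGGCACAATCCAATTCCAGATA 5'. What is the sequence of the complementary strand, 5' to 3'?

5'-TGCAAGCATGCAAATTTTGCGACCGTAGGTCATGCTAAAGTACACCGTGTTAGGTTAAGGTCTAT-3'

The strand is given 3'→5', so its complement runs 5'→3' in the same left-to-right order: pair each base A↔T, G↔C.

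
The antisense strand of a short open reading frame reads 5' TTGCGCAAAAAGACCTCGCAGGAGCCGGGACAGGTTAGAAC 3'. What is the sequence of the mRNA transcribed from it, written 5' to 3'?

RNA polymerase reads the template 3'→5' and synthesizes mRNA 5'→3' by base-pairing (A→U, T→A, G↔C). The complement of the template is AACGCGTTTTTCTGGAGCGTCCTCGGCCCTGTCCAATCTTG; antiparallel, so 5'→3' the coding strand is GTTCTAACCTGTCCCGGCTCCTGCGAGGTCTTTTTGCGCAA. Replace T with U for the mRNA.

5'-GUUCUAACCUGUCCCGGCUCCUGCGAGGUCUUUUUGCGCAA-3'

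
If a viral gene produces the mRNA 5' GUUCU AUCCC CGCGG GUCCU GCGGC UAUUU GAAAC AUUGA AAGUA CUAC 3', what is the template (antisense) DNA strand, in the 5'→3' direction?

5'-GTAGTACTTTCAATGTTTCAAATAGCCGCAGGACCCGCGGGGATAGAAC-3'

Replace U with T to get the coding DNA strand: GTTCTATCCCCGCGGGTCCTGCGGCTATTTGAAACATTGAAAGTACTAC. The template strand is its reverse complement (complement CAAGATAGGGGCGCCCAGGACGCCGATAAACTTTGTAACTTTCATGATG, then reverse).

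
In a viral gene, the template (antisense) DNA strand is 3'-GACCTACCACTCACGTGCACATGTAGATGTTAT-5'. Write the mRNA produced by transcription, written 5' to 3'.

5'-CUGGAUGGUGAGUGCACGUGUACAUCUACAAUA-3'

Reading the template 3'→5' as shown, RNA polymerase pairs each base (A→U, T→A, G↔C) to build mRNA 5'→3' directly.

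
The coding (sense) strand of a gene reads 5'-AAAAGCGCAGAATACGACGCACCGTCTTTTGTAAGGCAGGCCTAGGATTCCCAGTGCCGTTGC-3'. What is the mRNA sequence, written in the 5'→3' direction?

The mRNA is synthesized from the template strand, so it matches the coding strand with T replaced by U.

5′-AAAAGCGCAGAAUACGACGCACCGUCUUUUGUAAGGCAGGCCUAGGAUUCCCAGUGCCGUUGC-3′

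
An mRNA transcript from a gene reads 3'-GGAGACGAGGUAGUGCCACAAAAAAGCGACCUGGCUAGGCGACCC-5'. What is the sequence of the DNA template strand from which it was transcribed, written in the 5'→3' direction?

Written 5'→3' the mRNA is CCCAGCGGAUCGGUCCAGCGAAAAAACACCGUGAUGGAGCAGAGG, so the coding DNA strand is CCCAGCGGATCGGTCCAGCGAAAAAACACCGTGATGGAGCAGAGG. The template is its reverse complement.

5'-CCTCTGCTCCATCACGGTGTTTTTTCGCTGGACCGATCCGCTGGG-3'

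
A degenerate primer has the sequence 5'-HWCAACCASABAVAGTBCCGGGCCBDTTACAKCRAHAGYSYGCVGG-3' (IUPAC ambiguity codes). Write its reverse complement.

Standard pairs A↔T, G↔C; ambiguity codes pair R↔Y, K↔M, W↔W, S↔S, B↔V, D↔H. Complement (DWGTTGGTSTVTBTCAVGGCCCGGVHAATGTMGYTDTCRSRCGBCC), then reverse for 5'→3'.

5'-CCBGCRSRCTDTYGMTGTAAHVGGCCCGGVACTBTVTSTGGTTGWD-3'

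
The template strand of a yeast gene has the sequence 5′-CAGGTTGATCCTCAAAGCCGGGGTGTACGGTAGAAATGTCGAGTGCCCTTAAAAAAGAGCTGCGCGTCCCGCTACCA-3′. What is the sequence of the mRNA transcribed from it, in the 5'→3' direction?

5'-UGGUAGCGGGACGCGCAGCUCUUUUUUAAGGGCACUCGACAUUUCUACCGUACACCCCGGCUUUGAGGAUCAACCUG-3'

RNA polymerase reads the template 3'→5' and synthesizes mRNA 5'→3' by base-pairing (A→U, T→A, G↔C). The complement of the template is GTCCAACTAGGAGTTTCGGCCCCACATGCCATCTTTACAGCTCACGGGAATTTTTTCTCGACGCGCAGGGCGATGGT; antiparallel, so 5'→3' the coding strand is TGGTAGCGGGACGCGCAGCTCTTTTTTAAGGGCACTCGACATTTCTACCGTACACCCCGGCTTTGAGGATCAACCTG. Replace T with U for the mRNA.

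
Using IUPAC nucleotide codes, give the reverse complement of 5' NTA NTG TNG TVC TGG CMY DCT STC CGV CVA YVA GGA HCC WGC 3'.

5′-GCWGGDTCCTBRTBGBCGGASAGHRKGCCAGBACNACANTAN-3′

Standard pairs A↔T, G↔C; ambiguity codes pair Y↔R, M↔K, W↔W, S↔S, D↔H, V↔B, N↔N. Complement (NATNACANCABGACCGKRHGASAGGCBGBTRBTCCTDGGWCG), then reverse for 5'→3'.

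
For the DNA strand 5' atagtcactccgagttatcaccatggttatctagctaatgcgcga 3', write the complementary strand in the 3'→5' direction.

Base-pairing A↔T, G↔C gives the complement. The complementary strand is antiparallel, so paired with a 5'→3' strand it runs 3'→5'.

3′-TATCAGTGAGGCTCAATAGTGGTACCAATAGATCGATTACGCGCT-5′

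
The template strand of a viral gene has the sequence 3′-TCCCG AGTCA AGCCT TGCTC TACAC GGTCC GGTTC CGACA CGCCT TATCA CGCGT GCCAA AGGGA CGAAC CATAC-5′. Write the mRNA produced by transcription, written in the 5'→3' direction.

Reading the template 3'→5' as shown, RNA polymerase pairs each base (A→U, T→A, G↔C) to build mRNA 5'→3' directly.

5'-AGGGCUCAGUUCGGAACGAGAUGUGCCAGGCCAAGGCUGUGCGGAAUAGUGCGCACGGUUUCCCUGCUUGGUAUG-3'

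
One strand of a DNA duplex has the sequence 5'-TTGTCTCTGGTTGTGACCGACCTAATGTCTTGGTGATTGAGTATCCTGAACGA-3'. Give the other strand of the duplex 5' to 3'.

5'-TCGTTCAGGATACTCAATCACCAAGACATTAGGTCGGTCACAACCAGAGACAA-3'

The complement of TTGTCTCTGGTTGTGACCGACCTAATGTCTTGGTGATTGAGTATCCTGAACGA is AACAGAGACCAACACTGGCTGGATTACAGAACCACTAACTCATAGGACTTGCT (A↔T, G↔C). DNA strands are antiparallel, so the complementary strand runs 3'→5'; reversing gives the 5'→3' form.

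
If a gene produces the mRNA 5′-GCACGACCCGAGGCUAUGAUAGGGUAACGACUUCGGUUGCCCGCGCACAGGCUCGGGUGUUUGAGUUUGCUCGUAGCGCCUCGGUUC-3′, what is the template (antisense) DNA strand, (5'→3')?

5'-GAACCGAGGCGCTACGAGCAAACTCAAACACCCGAGCCTGTGCGCGGGCAACCGAAGTCGTTACCCTATCATAGCCTCGGGTCGTGC-3'

Replace U with T to get the coding DNA strand: GCACGACCCGAGGCTATGATAGGGTAACGACTTCGGTTGCCCGCGCACAGGCTCGGGTGTTTGAGTTTGCTCGTAGCGCCTCGGTTC. The template strand is its reverse complement (complement CGTGCTGGGCTCCGATACTATCCCATTGCTGAAGCCAACGGGCGCGTGTCCGAGCCCACAAACTCAAACGAGCATCGCGGAGCCAAG, then reverse).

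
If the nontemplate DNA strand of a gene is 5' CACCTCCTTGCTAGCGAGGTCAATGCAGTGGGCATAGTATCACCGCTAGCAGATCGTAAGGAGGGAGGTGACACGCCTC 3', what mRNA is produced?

mRNA has the coding-strand sequence with U in place of T.

5'-CACCUCCUUGCUAGCGAGGUCAAUGCAGUGGGCAUAGUAUCACCGCUAGCAGAUCGUAAGGAGGGAGGUGACACGCCUC-3'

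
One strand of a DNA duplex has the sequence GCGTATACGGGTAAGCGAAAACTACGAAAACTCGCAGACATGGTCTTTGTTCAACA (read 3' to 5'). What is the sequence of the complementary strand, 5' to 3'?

The strand is given 3'→5', so its complement runs 5'→3' in the same left-to-right order: pair each base A↔T, G↔C.

5'-CGCATATGCCCATTCGCTTTTGATGCTTTTGAGCGTCTGTACCAGAAACAAGTTGT-3'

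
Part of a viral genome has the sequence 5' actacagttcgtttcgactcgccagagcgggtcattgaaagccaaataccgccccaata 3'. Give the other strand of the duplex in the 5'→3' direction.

The complement of ACTACAGTTCGTTTCGACTCGCCAGAGCGGGTCATTGAAAGCCAAATACCGCCCCAATA is TGATGTCAAGCAAAGCTGAGCGGTCTCGCCCAGTAACTTTCGGTTTATGGCGGGGTTAT (A↔T, G↔C). DNA strands are antiparallel, so the complementary strand runs 3'→5'; reversing gives the 5'→3' form.

5'-TATTGGGGCGGTATTTGGCTTTCAATGACCCGCTCTGGCGAGTCGAAACGAACTGTAGT-3'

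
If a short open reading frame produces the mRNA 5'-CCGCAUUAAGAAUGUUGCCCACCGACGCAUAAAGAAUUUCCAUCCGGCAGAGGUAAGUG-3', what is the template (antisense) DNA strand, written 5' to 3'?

5'-CACTTACCTCTGCCGGATGGAAATTCTTTATGCGTCGGTGGGCAACATTCTTAATGCGG-3'

Replace U with T to get the coding DNA strand: CCGCATTAAGAATGTTGCCCACCGACGCATAAAGAATTTCCATCCGGCAGAGGTAAGTG. The template strand is its reverse complement (complement GGCGTAATTCTTACAACGGGTGGCTGCGTATTTCTTAAAGGTAGGCCGTCTCCATTCAC, then reverse).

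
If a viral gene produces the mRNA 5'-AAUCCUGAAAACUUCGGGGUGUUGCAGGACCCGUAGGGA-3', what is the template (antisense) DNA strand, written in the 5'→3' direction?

5'-TCCCTACGGGTCCTGCAACACCCCGAAGTTTTCAGGATT-3'

Replace U with T to get the coding DNA strand: AATCCTGAAAACTTCGGGGTGTTGCAGGACCCGTAGGGA. The template strand is its reverse complement (complement TTAGGACTTTTGAAGCCCCACAACGTCCTGGGCATCCCT, then reverse).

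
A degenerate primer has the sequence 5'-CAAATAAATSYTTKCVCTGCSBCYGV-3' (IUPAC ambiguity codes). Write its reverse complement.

Standard pairs A↔T, G↔C; ambiguity codes pair Y↔R, K↔M, S↔S, B↔V. Complement (GTTTATTTASRAAMGBGACGSVGRCB), then reverse for 5'→3'.

5'-BCRGVSGCAGBGMAARSATTTATTTG-3'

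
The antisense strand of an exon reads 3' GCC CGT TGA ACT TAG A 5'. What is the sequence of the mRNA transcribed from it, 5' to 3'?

5'-CGGGCAACUUGAAUCU-3'

Reading the template 3'→5' as shown, RNA polymerase pairs each base (A→U, T→A, G↔C) to build mRNA 5'→3' directly.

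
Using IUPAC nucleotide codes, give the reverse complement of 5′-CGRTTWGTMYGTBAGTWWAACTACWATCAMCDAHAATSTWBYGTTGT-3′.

5'-ACAACRVWASATTDTHGKTGATWGTAGTTWWACTVACRKACWAAYCG-3'

Standard pairs A↔T, G↔C; ambiguity codes pair R↔Y, M↔K, W↔W, S↔S, B↔V, D↔H. Complement (GCYAAWCAKRCAVTCAWWTTGATGWTAGTKGHTDTTASAWVRCAACA), then reverse for 5'→3'.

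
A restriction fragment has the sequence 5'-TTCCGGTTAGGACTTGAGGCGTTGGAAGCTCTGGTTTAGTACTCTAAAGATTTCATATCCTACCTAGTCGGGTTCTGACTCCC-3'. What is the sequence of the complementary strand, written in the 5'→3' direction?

5'-GGGAGTCAGAACCCGACTAGGTAGGATATGAAATCTTTAGAGTACTAAACCAGAGCTTCCAACGCCTCAAGTCCTAACCGGAA-3'

Pairing A↔T and G↔C gives AAGGCCAATCCTGAACTCCGCAACCTTCGAGACCAAATCATGAGATTTCTAAAGTATAGGATGGATCAGCCCAAGACTGAGGG, running 3'→5'. Reverse for the 5'→3' convention.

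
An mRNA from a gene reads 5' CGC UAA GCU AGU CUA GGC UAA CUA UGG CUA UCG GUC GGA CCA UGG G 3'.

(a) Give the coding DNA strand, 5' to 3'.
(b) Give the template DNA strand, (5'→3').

(a) 5'-CGCTAAGCTAGTCTAGGCTAACTATGGCTATCGGTCGGACCATGGG-3'
(b) 5'-CCCATGGTCCGACCGATAGCCATAGTTAGCCTAGACTAGCTTAGCG-3'

(a) The coding strand matches the mRNA with U→T.
(b) The template strand is the reverse complement of the coding strand.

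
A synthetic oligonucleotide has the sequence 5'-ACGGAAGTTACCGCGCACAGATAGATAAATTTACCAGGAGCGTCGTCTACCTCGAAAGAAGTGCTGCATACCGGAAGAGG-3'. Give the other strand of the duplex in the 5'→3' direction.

5'-CCTCTTCCGGTATGCAGCACTTCTTTCGAGGTAGACGACGCTCCTGGTAAATTTATCTATCTGTGCGCGGTAACTTCCGT-3'

The complement of ACGGAAGTTACCGCGCACAGATAGATAAATTTACCAGGAGCGTCGTCTACCTCGAAAGAAGTGCTGCATACCGGAAGAGG is TGCCTTCAATGGCGCGTGTCTATCTATTTAAATGGTCCTCGCAGCAGATGGAGCTTTCTTCACGACGTATGGCCTTCTCC (A↔T, G↔C). DNA strands are antiparallel, so the complementary strand runs 3'→5'; reversing gives the 5'→3' form.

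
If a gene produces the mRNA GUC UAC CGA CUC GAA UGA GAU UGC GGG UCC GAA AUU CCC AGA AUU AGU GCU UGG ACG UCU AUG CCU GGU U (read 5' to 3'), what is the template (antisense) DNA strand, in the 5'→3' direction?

5'-AACCAGGCATAGACGTCCAAGCACTAATTCTGGGAATTTCGGACCCGCAATCTCATTCGAGTCGGTAGAC-3'

Replace U with T to get the coding DNA strand: GTCTACCGACTCGAATGAGATTGCGGGTCCGAAATTCCCAGAATTAGTGCTTGGACGTCTATGCCTGGTT. The template strand is its reverse complement (complement CAGATGGCTGAGCTTACTCTAACGCCCAGGCTTTAAGGGTCTTAATCACGAACCTGCAGATACGGACCAA, then reverse).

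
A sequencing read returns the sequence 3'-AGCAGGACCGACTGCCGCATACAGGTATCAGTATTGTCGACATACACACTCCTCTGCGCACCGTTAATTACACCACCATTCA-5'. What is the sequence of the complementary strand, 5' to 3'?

5'-TCGTCCTGGCTGACGGCGTATGTCCATAGTCATAACAGCTGTATGTGTGAGGAGACGCGTGGCAATTAATGTGGTGGTAAGT-3'

The strand is given 3'→5', so its complement runs 5'→3' in the same left-to-right order: pair each base A↔T, G↔C.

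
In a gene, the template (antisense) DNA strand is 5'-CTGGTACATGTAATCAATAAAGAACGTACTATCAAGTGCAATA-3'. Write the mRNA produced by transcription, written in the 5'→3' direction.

5'-UAUUGCACUUGAUAGUACGUUCUUUAUUGAUUACAUGUACCAG-3'

The mRNA has the sequence of the coding strand (reverse complement of the template) with T→U. Reverse complement of CTGGTACATGTAATCAATAAAGAACGTACTATCAAGTGCAATA is TATTGCACTTGATAGTACGTTCTTTATTGATTACATGTACCAG; then T→U.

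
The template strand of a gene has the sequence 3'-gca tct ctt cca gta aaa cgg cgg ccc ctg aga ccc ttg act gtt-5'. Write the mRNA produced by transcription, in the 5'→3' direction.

5'-CGUAGAGAAGGUCAUUUUGCCGCCGGGGACUCUGGGAACUGACAA-3'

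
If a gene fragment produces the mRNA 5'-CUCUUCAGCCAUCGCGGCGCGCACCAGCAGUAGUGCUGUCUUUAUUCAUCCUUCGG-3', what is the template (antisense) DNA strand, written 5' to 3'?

5'-CCGAAGGATGAATAAAGACAGCACTACTGCTGGTGCGCGCCGCGATGGCTGAAGAG-3'

Replace U with T to get the coding DNA strand: CTCTTCAGCCATCGCGGCGCGCACCAGCAGTAGTGCTGTCTTTATTCATCCTTCGG. The template strand is its reverse complement (complement GAGAAGTCGGTAGCGCCGCGCGTGGTCGTCATCACGACAGAAATAAGTAGGAAGCC, then reverse).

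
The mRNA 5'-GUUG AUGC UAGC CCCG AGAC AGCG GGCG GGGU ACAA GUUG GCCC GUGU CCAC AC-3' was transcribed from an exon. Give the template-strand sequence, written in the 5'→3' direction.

Replace U with T to get the coding DNA strand: GTTGATGCTAGCCCCGAGACAGCGGGCGGGGTACAAGTTGGCCCGTGTCCACAC. The template strand is its reverse complement (complement CAACTACGATCGGGGCTCTGTCGCCCGCCCCATGTTCAACCGGGCACAGGTGTG, then reverse).

5'-GTGTGGACACGGGCCAACTTGTACCCCGCCCGCTGTCTCGGGGCTAGCATCAAC-3'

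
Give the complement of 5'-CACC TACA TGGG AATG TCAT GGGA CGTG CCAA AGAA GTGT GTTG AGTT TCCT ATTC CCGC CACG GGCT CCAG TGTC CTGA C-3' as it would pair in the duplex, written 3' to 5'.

Base-pairing A↔T, G↔C gives the complement. The complementary strand is antiparallel, so paired with a 5'→3' strand it runs 3'→5'.

3'-GTGGATGTACCCTTACAGTACCCTGCACGGTTTCTTCACACAACTCAAAGGATAAGGGCGGTGCCCGAGGTCACAGGACTG-5'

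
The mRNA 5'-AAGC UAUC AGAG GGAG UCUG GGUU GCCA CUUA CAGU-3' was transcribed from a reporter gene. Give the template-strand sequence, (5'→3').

5'-ACTGTAAGTGGCAACCCAGACTCCCTCTGATAGCTT-3'

Replace U with T to get the coding DNA strand: AAGCTATCAGAGGGAGTCTGGGTTGCCACTTACAGT. The template strand is its reverse complement (complement TTCGATAGTCTCCCTCAGACCCAACGGTGAATGTCA, then reverse).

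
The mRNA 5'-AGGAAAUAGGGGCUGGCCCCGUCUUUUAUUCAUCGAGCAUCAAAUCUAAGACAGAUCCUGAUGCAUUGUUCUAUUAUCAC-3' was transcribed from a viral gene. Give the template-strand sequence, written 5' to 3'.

5'-GTGATAATAGAACAATGCATCAGGATCTGTCTTAGATTTGATGCTCGATGAATAAAAGACGGGGCCAGCCCCTATTTCCT-3'

Replace U with T to get the coding DNA strand: AGGAAATAGGGGCTGGCCCCGTCTTTTATTCATCGAGCATCAAATCTAAGACAGATCCTGATGCATTGTTCTATTATCAC. The template strand is its reverse complement (complement TCCTTTATCCCCGACCGGGGCAGAAAATAAGTAGCTCGTAGTTTAGATTCTGTCTAGGACTACGTAACAAGATAATAGTG, then reverse).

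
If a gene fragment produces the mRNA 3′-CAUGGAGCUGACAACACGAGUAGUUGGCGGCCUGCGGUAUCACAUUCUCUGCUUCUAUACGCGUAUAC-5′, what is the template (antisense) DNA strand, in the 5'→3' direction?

5'-GTACCTCGACTGTTGTGCTCATCAACCGCCGGACGCCATAGTGTAAGAGACGAAGATATGCGCATATG-3'

Written 5'→3' the mRNA is CAUAUGCGCAUAUCUUCGUCUCUUACACUAUGGCGUCCGGCGGUUGAUGAGCACAACAGUCGAGGUAC, so the coding DNA strand is CATATGCGCATATCTTCGTCTCTTACACTATGGCGTCCGGCGGTTGATGAGCACAACAGTCGAGGTAC. The template is its reverse complement.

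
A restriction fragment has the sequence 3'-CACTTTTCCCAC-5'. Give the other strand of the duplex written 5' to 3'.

5'-GTGAAAAGGGTG-3'

The strand is given 3'→5', so its complement runs 5'→3' in the same left-to-right order: pair each base A↔T, G↔C.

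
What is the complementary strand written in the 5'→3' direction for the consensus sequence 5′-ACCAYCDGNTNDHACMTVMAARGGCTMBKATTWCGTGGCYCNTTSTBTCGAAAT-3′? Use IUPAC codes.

Standard pairs A↔T, G↔C; ambiguity codes pair R↔Y, M↔K, W↔W, S↔S, B↔V, D↔H, N↔N. Complement (TGGTRGHCNANHDTGKABKTTYCCGAKVMTAAWGCACCGRGNAASAVAGCTTTA), then reverse for 5'→3'.

5'-ATTTCGAVASAANGRGCCACGWAATMVKAGCCYTTKBAKGTDHNANCHGRTGGT-3'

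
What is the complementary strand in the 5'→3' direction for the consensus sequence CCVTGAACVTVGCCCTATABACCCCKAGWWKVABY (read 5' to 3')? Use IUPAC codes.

5'-RVTBMWWCTMGGGGTVTATAGGGCBABGTTCABGG-3'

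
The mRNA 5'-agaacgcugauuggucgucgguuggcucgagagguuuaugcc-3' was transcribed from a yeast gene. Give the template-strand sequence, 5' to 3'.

5'-GGCATAAACCTCTCGAGCCAACCGACGACCAATCAGCGTTCT-3'

Replace U with T to get the coding DNA strand: AGAACGCTGATTGGTCGTCGGTTGGCTCGAGAGGTTTATGCC. The template strand is its reverse complement (complement TCTTGCGACTAACCAGCAGCCAACCGAGCTCTCCAAATACGG, then reverse).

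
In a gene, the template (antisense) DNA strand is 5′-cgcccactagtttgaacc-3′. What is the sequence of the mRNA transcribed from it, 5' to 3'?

5′-GGUUCAAACUAGUGGGCG-3′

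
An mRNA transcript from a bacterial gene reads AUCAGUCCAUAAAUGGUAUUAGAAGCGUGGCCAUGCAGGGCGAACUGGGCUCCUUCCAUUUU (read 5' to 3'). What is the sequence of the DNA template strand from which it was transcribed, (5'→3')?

Replace U with T to get the coding DNA strand: ATCAGTCCATAAATGGTATTAGAAGCGTGGCCATGCAGGGCGAACTGGGCTCCTTCCATTTT. The template strand is its reverse complement (complement TAGTCAGGTATTTACCATAATCTTCGCACCGGTACGTCCCGCTTGACCCGAGGAAGGTAAAA, then reverse).

5'-AAAATGGAAGGAGCCCAGTTCGCCCTGCATGGCCACGCTTCTAATACCATTTATGGACTGAT-3'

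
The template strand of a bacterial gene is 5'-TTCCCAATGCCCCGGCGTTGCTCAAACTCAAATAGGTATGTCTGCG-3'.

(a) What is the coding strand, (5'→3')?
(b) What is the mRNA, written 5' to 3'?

(a) 5'-CGCAGACATACCTATTTGAGTTTGAGCAACGCCGGGGCATTGGGAA-3'
(b) 5'-CGCAGACAUACCUAUUUGAGUUUGAGCAACGCCGGGGCAUUGGGAA-3'

(a) The coding strand is the reverse complement of the template: complement AAGGGTTACGGGGCCGCAACGAGTTTGAGTTTATCCATACAGACGC, then reverse.
(b) mRNA has the coding-strand sequence with T→U.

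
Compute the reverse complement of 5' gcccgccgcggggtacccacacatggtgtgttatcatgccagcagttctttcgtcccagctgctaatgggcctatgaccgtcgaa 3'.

Reading the sequence 3'→5' and pairing each base (A↔T, G↔C) gives the reverse complement directly.

5'-TTCGACGGTCATAGGCCCATTAGCAGCTGGGACGAAAGAACTGCTGGCATGATAACACACCATGTGTGGGTACCCCGCGGCGGGC-3'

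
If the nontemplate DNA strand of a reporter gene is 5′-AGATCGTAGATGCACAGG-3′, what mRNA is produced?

5′-AGAUCGUAGAUGCACAGG-3′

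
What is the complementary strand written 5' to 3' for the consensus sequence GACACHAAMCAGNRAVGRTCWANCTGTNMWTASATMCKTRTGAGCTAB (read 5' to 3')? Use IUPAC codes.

Standard pairs A↔T, G↔C; ambiguity codes pair R↔Y, M↔K, W↔W, S↔S, B↔V, H↔D, N↔N. Complement (CTGTGDTTKGTCNYTBCYAGWTNGACANKWATSTAKGMAYACTCGATV), then reverse for 5'→3'.

5'-VTAGCTCAYAMGKATSTAWKNACAGNTWGAYCBTYNCTGKTTDGTGTC-3'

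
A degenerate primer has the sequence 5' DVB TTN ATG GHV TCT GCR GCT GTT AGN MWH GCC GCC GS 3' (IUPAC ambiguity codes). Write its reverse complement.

5'-SCGGCGGCDWKNCTAACAGCYGCAGABDCCATNAAVBH-3'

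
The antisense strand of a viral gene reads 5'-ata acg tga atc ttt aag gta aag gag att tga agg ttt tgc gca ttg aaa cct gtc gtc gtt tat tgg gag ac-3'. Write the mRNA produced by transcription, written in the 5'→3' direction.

5'-GUCUCCCAAUAAACGACGACAGGUUUCAAUGCGCAAAACCUUCAAAUCUCCUUUACCUUAAAGAUUCACGUUAU-3'

RNA polymerase reads the template 3'→5' and synthesizes mRNA 5'→3' by base-pairing (A→U, T→A, G↔C). The complement of the template is TATTGCACTTAGAAATTCCATTTCCTCTAAACTTCCAAAACGCGTAACTTTGGACAGCAGCAAATAACCCTCTG; antiparallel, so 5'→3' the coding strand is GTCTCCCAATAAACGACGACAGGTTTCAATGCGCAAAACCTTCAAATCTCCTTTACCTTAAAGATTCACGTTAT. Replace T with U for the mRNA.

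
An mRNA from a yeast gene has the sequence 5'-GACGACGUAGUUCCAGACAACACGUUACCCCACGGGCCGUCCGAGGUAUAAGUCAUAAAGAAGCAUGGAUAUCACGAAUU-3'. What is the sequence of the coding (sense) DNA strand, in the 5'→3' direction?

5'-GACGACGTAGTTCCAGACAACACGTTACCCCACGGGCCGTCCGAGGTATAAGTCATAAAGAAGCATGGATATCACGAATT-3'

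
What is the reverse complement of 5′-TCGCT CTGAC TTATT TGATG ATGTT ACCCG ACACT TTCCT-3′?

5′-AGGAAAGTGTCGGGTAACATCATCAAATAAGTCAGAGCGA-3′

Reading the sequence 3'→5' and pairing each base (A↔T, G↔C) gives the reverse complement directly.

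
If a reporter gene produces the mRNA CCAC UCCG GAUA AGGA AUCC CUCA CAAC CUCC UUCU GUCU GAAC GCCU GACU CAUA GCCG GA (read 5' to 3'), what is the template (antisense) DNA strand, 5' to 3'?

Replace U with T to get the coding DNA strand: CCACTCCGGATAAGGAATCCCTCACAACCTCCTTCTGTCTGAACGCCTGACTCATAGCCGGA. The template strand is its reverse complement (complement GGTGAGGCCTATTCCTTAGGGAGTGTTGGAGGAAGACAGACTTGCGGACTGAGTATCGGCCT, then reverse).

5′-TCCGGCTATGAGTCAGGCGTTCAGACAGAAGGAGGTTGTGAGGGATTCCTTATCCGGAGTGG-3′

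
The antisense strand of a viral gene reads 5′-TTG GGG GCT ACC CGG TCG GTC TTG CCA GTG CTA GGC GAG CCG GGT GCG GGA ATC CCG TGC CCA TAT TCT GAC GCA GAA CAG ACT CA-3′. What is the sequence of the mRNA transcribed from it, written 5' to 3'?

5'-UGAGUCUGUUCUGCGUCAGAAUAUGGGCACGGGAUUCCCGCACCCGGCUCGCCUAGCACUGGCAAGACCGACCGGGUAGCCCCCAA-3'

RNA polymerase reads the template 3'→5' and synthesizes mRNA 5'→3' by base-pairing (A→U, T→A, G↔C). The complement of the template is AACCCCCGATGGGCCAGCCAGAACGGTCACGATCCGCTCGGCCCACGCCCTTAGGGCACGGGTATAAGACTGCGTCTTGTCTGAGT; antiparallel, so 5'→3' the coding strand is TGAGTCTGTTCTGCGTCAGAATATGGGCACGGGATTCCCGCACCCGGCTCGCCTAGCACTGGCAAGACCGACCGGGTAGCCCCCAA. Replace T with U for the mRNA.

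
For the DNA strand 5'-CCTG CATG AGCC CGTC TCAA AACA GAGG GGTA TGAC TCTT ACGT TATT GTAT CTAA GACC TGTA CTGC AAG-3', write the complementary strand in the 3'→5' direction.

Base-pairing A↔T, G↔C gives the complement. The complementary strand is antiparallel, so paired with a 5'→3' strand it runs 3'→5'.

3'-GGACGTACTCGGGCAGAGTTTTGTCTCCCCATACTGAGAATGCAATAACATAGATTCTGGACATGACGTTC-5'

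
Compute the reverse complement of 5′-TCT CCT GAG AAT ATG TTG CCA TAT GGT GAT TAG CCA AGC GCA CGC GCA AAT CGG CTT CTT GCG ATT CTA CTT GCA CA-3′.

5′-TGTGCAAGTAGAATCGCAAGAAGCCGATTTGCGCGTGCGCTTGGCTAATCACCATATGGCAACATATTCTCAGGAGA-3′

Reading the sequence 3'→5' and pairing each base (A↔T, G↔C) gives the reverse complement directly.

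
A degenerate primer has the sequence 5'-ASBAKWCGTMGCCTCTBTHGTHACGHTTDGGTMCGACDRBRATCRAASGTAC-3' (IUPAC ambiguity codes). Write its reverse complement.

5'-GTACSTTYGATYVYHGTCGKACCHAADCGTDACDAVAGAGGCKACGWMTVST-3'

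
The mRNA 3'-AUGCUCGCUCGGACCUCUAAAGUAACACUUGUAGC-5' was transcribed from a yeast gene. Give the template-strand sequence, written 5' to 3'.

5′-TACGAGCGAGCCTGGAGATTTCATTGTGAACATCG-3′

Written 5'→3' the mRNA is CGAUGUUCACAAUGAAAUCUCCAGGCUCGCUCGUA, so the coding DNA strand is CGATGTTCACAATGAAATCTCCAGGCTCGCTCGTA. The template is its reverse complement.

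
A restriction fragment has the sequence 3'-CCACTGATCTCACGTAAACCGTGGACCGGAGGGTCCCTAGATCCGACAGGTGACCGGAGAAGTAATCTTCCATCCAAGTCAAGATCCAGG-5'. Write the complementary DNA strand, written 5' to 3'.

The strand is given 3'→5', so its complement runs 5'→3' in the same left-to-right order: pair each base A↔T, G↔C.

5'-GGTGACTAGAGTGCATTTGGCACCTGGCCTCCCAGGGATCTAGGCTGTCCACTGGCCTCTTCATTAGAAGGTAGGTTCAGTTCTAGGTCC-3'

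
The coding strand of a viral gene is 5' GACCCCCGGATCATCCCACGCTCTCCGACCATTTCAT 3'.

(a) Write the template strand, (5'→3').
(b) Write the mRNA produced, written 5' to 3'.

(a) 5'-ATGAAATGGTCGGAGAGCGTGGGATGATCCGGGGGTC-3'
(b) 5′-GACCCCCGGAUCAUCCCACGCUCUCCGACCAUUUCAU-3′

(a) The template strand is the reverse complement of the coding strand: complement CTGGGGGCCTAGTAGGGTGCGAGAGGCTGGTAAAGTA, then reverse.
(b) mRNA matches the coding strand with T→U.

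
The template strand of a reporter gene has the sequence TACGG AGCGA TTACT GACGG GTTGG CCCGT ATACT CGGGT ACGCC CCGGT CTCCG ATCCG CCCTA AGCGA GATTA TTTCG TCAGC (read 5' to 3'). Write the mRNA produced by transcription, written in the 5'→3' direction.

5'-GCUGACGAAAUAAUCUCGCUUAGGGCGGAUCGGAGACCGGGGCGUACCCGAGUAUACGGGCCAACCCGUCAGUAAUCGCUCCGUA-3'

The mRNA has the sequence of the coding strand (reverse complement of the template) with T→U. Reverse complement of TACGGAGCGATTACTGACGGGTTGGCCCGTATACTCGGGTACGCCCCGGTCTCCGATCCGCCCTAAGCGAGATTATTTCGTCAGC is GCTGACGAAATAATCTCGCTTAGGGCGGATCGGAGACCGGGGCGTACCCGAGTATACGGGCCAACCCGTCAGTAATCGCTCCGTA; then T→U.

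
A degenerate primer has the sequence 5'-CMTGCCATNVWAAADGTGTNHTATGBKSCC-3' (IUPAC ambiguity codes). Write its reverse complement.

5'-GGSMVCATADNACACHTTTWBNATGGCAKG-3'

Standard pairs A↔T, G↔C; ambiguity codes pair M↔K, W↔W, S↔S, B↔V, D↔H, N↔N. Complement (GKACGGTANBWTTTHCACANDATACVMSGG), then reverse for 5'→3'.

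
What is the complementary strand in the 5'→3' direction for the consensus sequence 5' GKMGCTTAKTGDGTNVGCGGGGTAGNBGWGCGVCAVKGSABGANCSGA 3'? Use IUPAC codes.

5'-TCSGNTCVTSCMBTGBCGCWCVNCTACCCCGCBNACHCAMTAAGCKMC-3'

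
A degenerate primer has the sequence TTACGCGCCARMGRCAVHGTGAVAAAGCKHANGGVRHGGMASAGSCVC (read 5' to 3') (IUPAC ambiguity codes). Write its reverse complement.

Standard pairs A↔T, G↔C; ambiguity codes pair R↔Y, M↔K, S↔S, H↔D, V↔B, N↔N. Complement (AATGCGCGGTYKCYGTBDCACTBTTTCGMDTNCCBYDCCKTSTCSGBG), then reverse for 5'→3'.

5'-GBGSCTSTKCCDYBCCNTDMGCTTTBTCACDBTGYCKYTGGCGCGTAA-3'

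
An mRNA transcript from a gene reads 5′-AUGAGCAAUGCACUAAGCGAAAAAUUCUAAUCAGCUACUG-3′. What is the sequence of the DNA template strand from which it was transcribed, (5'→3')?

Replace U with T to get the coding DNA strand: ATGAGCAATGCACTAAGCGAAAAATTCTAATCAGCTACTG. The template strand is its reverse complement (complement TACTCGTTACGTGATTCGCTTTTTAAGATTAGTCGATGAC, then reverse).

5'-CAGTAGCTGATTAGAATTTTTCGCTTAGTGCATTGCTCAT-3'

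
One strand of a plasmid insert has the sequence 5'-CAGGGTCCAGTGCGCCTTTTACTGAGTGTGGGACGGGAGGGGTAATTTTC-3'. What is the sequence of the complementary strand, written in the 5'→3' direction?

The complement of CAGGGTCCAGTGCGCCTTTTACTGAGTGTGGGACGGGAGGGGTAATTTTC is GTCCCAGGTCACGCGGAAAATGACTCACACCCTGCCCTCCCCATTAAAAG (A↔T, G↔C). DNA strands are antiparallel, so the complementary strand runs 3'→5'; reversing gives the 5'→3' form.

5'-GAAAATTACCCCTCCCGTCCCACACTCAGTAAAAGGCGCACTGGACCCTG-3'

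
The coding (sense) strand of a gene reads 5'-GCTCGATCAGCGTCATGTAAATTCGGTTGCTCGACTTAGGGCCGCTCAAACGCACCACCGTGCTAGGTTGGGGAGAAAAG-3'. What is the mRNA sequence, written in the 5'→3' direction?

5'-GCUCGAUCAGCGUCAUGUAAAUUCGGUUGCUCGACUUAGGGCCGCUCAAACGCACCACCGUGCUAGGUUGGGGAGAAAAG-3'

mRNA has the coding-strand sequence with U in place of T.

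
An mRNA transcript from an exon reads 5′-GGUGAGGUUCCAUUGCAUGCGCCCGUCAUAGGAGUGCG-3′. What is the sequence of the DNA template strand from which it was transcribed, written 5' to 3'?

5'-CGCACTCCTATGACGGGCGCATGCAATGGAACCTCACC-3'

Replace U with T to get the coding DNA strand: GGTGAGGTTCCATTGCATGCGCCCGTCATAGGAGTGCG. The template strand is its reverse complement (complement CCACTCCAAGGTAACGTACGCGGGCAGTATCCTCACGC, then reverse).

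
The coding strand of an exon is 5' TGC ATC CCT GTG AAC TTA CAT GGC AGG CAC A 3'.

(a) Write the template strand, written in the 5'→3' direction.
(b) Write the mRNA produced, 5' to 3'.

(a) 5'-TGTGCCTGCCATGTAAGTTCACAGGGATGCA-3'
(b) 5′-UGCAUCCCUGUGAACUUACAUGGCAGGCACA-3′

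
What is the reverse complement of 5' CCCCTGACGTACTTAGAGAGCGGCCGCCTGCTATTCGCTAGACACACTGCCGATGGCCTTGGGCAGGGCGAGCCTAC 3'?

Complement each base (A↔T, G↔C): GGGGACTGCATGAATCTCTCGCCGGCGGACGATAAGCGATCTGTGTGACGGCTACCGGAACCCGTCCCGCTCGGATG. Then reverse.

5′-GTAGGCTCGCCCTGCCCAAGGCCATCGGCAGTGTGTCTAGCGAATAGCAGGCGGCCGCTCTCTAAGTACGTCAGGGG-3′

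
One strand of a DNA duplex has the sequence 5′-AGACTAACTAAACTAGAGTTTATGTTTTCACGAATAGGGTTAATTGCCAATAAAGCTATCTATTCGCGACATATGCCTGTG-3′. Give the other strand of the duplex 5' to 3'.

5'-CACAGGCATATGTCGCGAATAGATAGCTTTATTGGCAATTAACCCTATTCGTGAAAACATAAACTCTAGTTTAGTTAGTCT-3'

Pairing A↔T and G↔C gives TCTGATTGATTTGATCTCAAATACAAAAGTGCTTATCCCAATTAACGGTTATTTCGATAGATAAGCGCTGTATACGGACAC, running 3'→5'. Reverse for the 5'→3' convention.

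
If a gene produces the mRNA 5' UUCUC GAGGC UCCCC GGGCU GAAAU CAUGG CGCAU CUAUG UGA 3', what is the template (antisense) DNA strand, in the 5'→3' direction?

Replace U with T to get the coding DNA strand: TTCTCGAGGCTCCCCGGGCTGAAATCATGGCGCATCTATGTGA. The template strand is its reverse complement (complement AAGAGCTCCGAGGGGCCCGACTTTAGTACCGCGTAGATACACT, then reverse).

5′-TCACATAGATGCGCCATGATTTCAGCCCGGGGAGCCTCGAGAA-3′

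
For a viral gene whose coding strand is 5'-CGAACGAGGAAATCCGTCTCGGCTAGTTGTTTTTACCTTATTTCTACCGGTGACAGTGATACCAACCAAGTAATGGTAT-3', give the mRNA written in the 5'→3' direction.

5'-CGAACGAGGAAAUCCGUCUCGGCUAGUUGUUUUUACCUUAUUUCUACCGGUGACAGUGAUACCAACCAAGUAAUGGUAU-3'

The mRNA is synthesized from the template strand, so it matches the coding strand with T replaced by U.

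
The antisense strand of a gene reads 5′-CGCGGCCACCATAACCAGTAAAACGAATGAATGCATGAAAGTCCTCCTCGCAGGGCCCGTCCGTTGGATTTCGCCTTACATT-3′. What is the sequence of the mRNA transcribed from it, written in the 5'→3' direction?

The mRNA has the sequence of the coding strand (reverse complement of the template) with T→U. Reverse complement of CGCGGCCACCATAACCAGTAAAACGAATGAATGCATGAAAGTCCTCCTCGCAGGGCCCGTCCGTTGGATTTCGCCTTACATT is AATGTAAGGCGAAATCCAACGGACGGGCCCTGCGAGGAGGACTTTCATGCATTCATTCGTTTTACTGGTTATGGTGGCCGCG; then T→U.

5'-AAUGUAAGGCGAAAUCCAACGGACGGGCCCUGCGAGGAGGACUUUCAUGCAUUCAUUCGUUUUACUGGUUAUGGUGGCCGCG-3'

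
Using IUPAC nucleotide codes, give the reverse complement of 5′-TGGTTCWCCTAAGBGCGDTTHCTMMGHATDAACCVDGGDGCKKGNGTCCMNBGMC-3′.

5'-GKCVNKGGACNCMMGCHCCHBGGTTHATDCKKAGDAAHCGCVCTTAGGWGAACCA-3'

Standard pairs A↔T, G↔C; ambiguity codes pair M↔K, W↔W, B↔V, D↔H, N↔N. Complement (ACCAAGWGGATTCVCGCHAADGAKKCDTAHTTGGBHCCHCGMMCNCAGGKNVCKG), then reverse for 5'→3'.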